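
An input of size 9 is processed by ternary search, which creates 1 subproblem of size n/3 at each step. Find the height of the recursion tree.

For divide and conquer with division factor 3:

Problem sizes at each level:
Level 0: 9
Level 1: 3
Level 2: 1

The root is level 0 and the size-1 base case is level 2 (the tree spans levels 0 through 2, i.e. 3 levels counting the root), so the depth is the number of divisions: log_3(9) = 2

The recursion tree depth is log_3(9) = 2. At each level, the problem size is divided by 3, so it takes 2 divisions to reduce to a base case of size 1. The algorithm makes 1 recursive call at each level.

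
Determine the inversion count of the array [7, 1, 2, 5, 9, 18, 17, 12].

Finding inversions in [7, 1, 2, 5, 9, 18, 17, 12]:

(0, 1): arr[0]=7 > arr[1]=1
(0, 2): arr[0]=7 > arr[2]=2
(0, 3): arr[0]=7 > arr[3]=5
(5, 6): arr[5]=18 > arr[6]=17
(5, 7): arr[5]=18 > arr[7]=12
(6, 7): arr[6]=17 > arr[7]=12

Total inversions: 6

The array has 6 inversion(s): (0,1), (0,2), (0,3), (5,6), (5,7), (6,7). Each pair (i,j) satisfies i < j and arr[i] > arr[j].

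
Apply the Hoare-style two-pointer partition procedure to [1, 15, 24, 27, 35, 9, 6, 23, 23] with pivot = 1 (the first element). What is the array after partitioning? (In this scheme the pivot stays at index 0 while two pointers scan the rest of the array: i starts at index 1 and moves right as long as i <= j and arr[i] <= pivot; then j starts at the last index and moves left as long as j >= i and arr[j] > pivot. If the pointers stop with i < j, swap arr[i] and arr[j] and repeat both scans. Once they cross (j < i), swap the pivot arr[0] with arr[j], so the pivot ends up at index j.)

Hoare-style two-pointer partition with pivot = 1:

Initial array: [1, 15, 24, 27, 35, 9, 6, 23, 23]

Pointers start at i = 1, j = 8.
i ends at 1, j ends at 0: the pointers have crossed (j < i), so scanning stops.

j = 0, so swapping arr[0] with arr[j] leaves the pivot at position 0: [1, 15, 24, 27, 35, 9, 6, 23, 23]
Pivot position: 0

After partitioning with pivot 1, the array becomes [1, 15, 24, 27, 35, 9, 6, 23, 23]. The pivot is placed at index 0. All elements to the left of the pivot are <= 1, and all elements to the right are > 1.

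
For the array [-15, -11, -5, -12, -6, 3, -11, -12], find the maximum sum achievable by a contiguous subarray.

Using Kadane's algorithm on [-15, -11, -5, -12, -6, 3, -11, -12]:

Scanning through the array:
Position 1 (value -11): max_ending_here = -11, max_so_far = -11
Position 2 (value -5): max_ending_here = -5, max_so_far = -5
Position 3 (value -12): max_ending_here = -12, max_so_far = -5
Position 4 (value -6): max_ending_here = -6, max_so_far = -5
Position 5 (value 3): max_ending_here = 3, max_so_far = 3
Position 6 (value -11): max_ending_here = -8, max_so_far = 3
Position 7 (value -12): max_ending_here = -12, max_so_far = 3

Maximum subarray: [3]
Maximum sum: 3

The maximum subarray is [3] with sum 3. This subarray runs from index 5 to index 5.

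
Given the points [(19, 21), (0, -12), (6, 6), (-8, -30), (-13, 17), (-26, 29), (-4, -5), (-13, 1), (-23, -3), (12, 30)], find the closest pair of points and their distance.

Computing all pairwise distances among 10 points:

d((19, 21), (0, -12)) = 38.0789
d((19, 21), (6, 6)) = 19.8494
d((19, 21), (-8, -30)) = 57.7062
d((19, 21), (-13, 17)) = 32.249
d((19, 21), (-26, 29)) = 45.7056
d((19, 21), (-4, -5)) = 34.7131
d((19, 21), (-13, 1)) = 37.7359
d((19, 21), (-23, -3)) = 48.3735
d((19, 21), (12, 30)) = 11.4018
d((0, -12), (6, 6)) = 18.9737
d((0, -12), (-8, -30)) = 19.6977
d((0, -12), (-13, 17)) = 31.7805
d((0, -12), (-26, 29)) = 48.5489
d((0, -12), (-4, -5)) = 8.0623 <-- minimum
d((0, -12), (-13, 1)) = 18.3848
d((0, -12), (-23, -3)) = 24.6982
d((0, -12), (12, 30)) = 43.6807
d((6, 6), (-8, -30)) = 38.6264
d((6, 6), (-13, 17)) = 21.9545
d((6, 6), (-26, 29)) = 39.4081
d((6, 6), (-4, -5)) = 14.8661
d((6, 6), (-13, 1)) = 19.6469
d((6, 6), (-23, -3)) = 30.3645
d((6, 6), (12, 30)) = 24.7386
d((-8, -30), (-13, 17)) = 47.2652
d((-8, -30), (-26, 29)) = 61.6847
d((-8, -30), (-4, -5)) = 25.318
d((-8, -30), (-13, 1)) = 31.4006
d((-8, -30), (-23, -3)) = 30.8869
d((-8, -30), (12, 30)) = 63.2456
d((-13, 17), (-26, 29)) = 17.6918
d((-13, 17), (-4, -5)) = 23.7697
d((-13, 17), (-13, 1)) = 16.0
d((-13, 17), (-23, -3)) = 22.3607
d((-13, 17), (12, 30)) = 28.178
d((-26, 29), (-4, -5)) = 40.4969
d((-26, 29), (-13, 1)) = 30.8707
d((-26, 29), (-23, -3)) = 32.1403
d((-26, 29), (12, 30)) = 38.0132
d((-4, -5), (-13, 1)) = 10.8167
d((-4, -5), (-23, -3)) = 19.105
d((-4, -5), (12, 30)) = 38.4838
d((-13, 1), (-23, -3)) = 10.7703
d((-13, 1), (12, 30)) = 38.2884
d((-23, -3), (12, 30)) = 48.1041

Closest pair: (0, -12) and (-4, -5) with distance 8.0623

The closest pair is (0, -12) and (-4, -5) with Euclidean distance 8.0623. For 10 points, brute-force pairwise comparison is shown above. For large n, the divide-and-conquer algorithm (sort by x, recurse on halves, check the dividing strip) achieves O(n log n).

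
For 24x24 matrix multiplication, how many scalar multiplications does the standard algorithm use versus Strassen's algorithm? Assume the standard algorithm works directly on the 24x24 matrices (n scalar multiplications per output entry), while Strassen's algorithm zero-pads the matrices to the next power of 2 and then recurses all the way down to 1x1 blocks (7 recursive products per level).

Matrix multiplication for 24x24 matrices:

Strassen's algorithm requires power-of-2 dimensions. Pad 24x24 to 32x32 (next power of 2).

Standard algorithm: 24^3 = 13824 multiplications
Strassen's algorithm: 7^(log2(32)) = 7^5 = 16807 multiplications
Difference: 13824 - 16807 = -2983 (Strassen uses MORE here due to padding overhead — for small or just-over-power-of-2 n, padding can outweigh the per-level savings)

Standard: 13824 multiplications (24^3). Strassen: 16807 multiplications (7^5, after padding to 32x32). Strassen reduces 8 recursive multiplications to 7 at each level.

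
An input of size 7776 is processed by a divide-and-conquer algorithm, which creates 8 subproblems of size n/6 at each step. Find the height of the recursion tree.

For divide and conquer with division factor 6:

Problem sizes at each level:
Level 0: 7776
Level 1: 1296
Level 2: 216
Level 3: 36
Level 4: 6
Level 5: 1

The root is level 0 and the size-1 base case is level 5 (the tree spans levels 0 through 5, i.e. 6 levels counting the root), so the depth is the number of divisions: log_6(7776) = 5

The recursion tree depth is log_6(7776) = 5. At each level, the problem size is divided by 6, so it takes 5 divisions to reduce to a base case of size 1. The algorithm makes 8 recursive calls at each level.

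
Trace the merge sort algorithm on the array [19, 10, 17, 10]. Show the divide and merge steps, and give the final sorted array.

Merge sort trace:

Split: [19, 10, 17, 10] -> [19, 10] and [17, 10]
  Split: [19, 10] -> [19] and [10]
  Merge: [19] + [10] -> [10, 19]
  Split: [17, 10] -> [17] and [10]
  Merge: [17] + [10] -> [10, 17]
Merge: [10, 19] + [10, 17] -> [10, 10, 17, 19]

Final sorted array: [10, 10, 17, 19]

The merge sort proceeds by recursively splitting the array and merging sorted halves.
After all merges, the sorted array is [10, 10, 17, 19].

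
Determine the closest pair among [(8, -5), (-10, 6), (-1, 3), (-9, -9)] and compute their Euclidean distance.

Computing all pairwise distances among 4 points:

d((8, -5), (-10, 6)) = 21.095
d((8, -5), (-1, 3)) = 12.0416
d((8, -5), (-9, -9)) = 17.4642
d((-10, 6), (-1, 3)) = 9.4868 <-- minimum
d((-10, 6), (-9, -9)) = 15.0333
d((-1, 3), (-9, -9)) = 14.4222

Closest pair: (-10, 6) and (-1, 3) with distance 9.4868

The closest pair is (-10, 6) and (-1, 3) with Euclidean distance 9.4868. For 4 points, brute-force pairwise comparison is shown above. For large n, the divide-and-conquer algorithm (sort by x, recurse on halves, check the dividing strip) achieves O(n log n).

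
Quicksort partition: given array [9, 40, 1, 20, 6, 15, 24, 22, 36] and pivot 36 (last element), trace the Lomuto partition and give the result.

Lomuto partition with pivot = 36:

Initial array: [9, 40, 1, 20, 6, 15, 24, 22, 36]

arr[0]=9 <= 36: swap with position 0, array becomes [9, 40, 1, 20, 6, 15, 24, 22, 36]
arr[1]=40 > 36: no swap
arr[2]=1 <= 36: swap with position 1, array becomes [9, 1, 40, 20, 6, 15, 24, 22, 36]
arr[3]=20 <= 36: swap with position 2, array becomes [9, 1, 20, 40, 6, 15, 24, 22, 36]
arr[4]=6 <= 36: swap with position 3, array becomes [9, 1, 20, 6, 40, 15, 24, 22, 36]
arr[5]=15 <= 36: swap with position 4, array becomes [9, 1, 20, 6, 15, 40, 24, 22, 36]
arr[6]=24 <= 36: swap with position 5, array becomes [9, 1, 20, 6, 15, 24, 40, 22, 36]
arr[7]=22 <= 36: swap with position 6, array becomes [9, 1, 20, 6, 15, 24, 22, 40, 36]

Place pivot at position 7: [9, 1, 20, 6, 15, 24, 22, 36, 40]
Pivot position: 7

After partitioning with pivot 36, the array becomes [9, 1, 20, 6, 15, 24, 22, 36, 40]. The pivot is placed at index 7. All elements to the left of the pivot are <= 36, and all elements to the right are > 36.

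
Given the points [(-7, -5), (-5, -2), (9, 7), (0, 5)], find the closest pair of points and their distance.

Computing all pairwise distances among 4 points:

d((-7, -5), (-5, -2)) = 3.6056 <-- minimum
d((-7, -5), (9, 7)) = 20.0
d((-7, -5), (0, 5)) = 12.2066
d((-5, -2), (9, 7)) = 16.6433
d((-5, -2), (0, 5)) = 8.6023
d((9, 7), (0, 5)) = 9.2195

Closest pair: (-7, -5) and (-5, -2) with distance 3.6056

The closest pair is (-7, -5) and (-5, -2) with Euclidean distance 3.6056. For 4 points, brute-force pairwise comparison is shown above. For large n, the divide-and-conquer algorithm (sort by x, recurse on halves, check the dividing strip) achieves O(n log n).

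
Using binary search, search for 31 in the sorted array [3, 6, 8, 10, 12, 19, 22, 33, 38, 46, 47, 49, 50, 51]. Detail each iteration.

Binary search for 31 in [3, 6, 8, 10, 12, 19, 22, 33, 38, 46, 47, 49, 50, 51]:

lo=0, hi=13, mid=6, arr[mid]=22 -> 22 < 31, search right half
lo=7, hi=13, mid=10, arr[mid]=47 -> 47 > 31, search left half
lo=7, hi=9, mid=8, arr[mid]=38 -> 38 > 31, search left half
lo=7, hi=7, mid=7, arr[mid]=33 -> 33 > 31, search left half
lo=7 > hi=6, target 31 not found

Binary search determines that 31 is not in the array after 4 comparisons. The search space was exhausted without finding the target.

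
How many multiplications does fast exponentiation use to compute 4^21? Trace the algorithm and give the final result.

Computing 4^21 by squaring (build up from 4^1; each line after the first costs one multiplication):

4^1 = 4
4^2 = (4^1)^2 = 4^2 = 16
4^4 = (4^2)^2 = 16^2 = 256
4^5 = 4 * 4^4 = 4 * 256 = 1024
4^10 = (4^5)^2 = 1024^2 = 1048576
4^20 = (4^10)^2 = 1048576^2 = 1099511627776
4^21 = 4 * 4^20 = 4 * 1099511627776 = 4398046511104

Result: 4398046511104
Multiplications needed: 6 (6 lines after 4^1)

4^21 = 4398046511104. Using exponentiation by squaring, this requires 6 multiplications. The key idea: if the exponent is even, square the half-power; if odd, multiply by the base once.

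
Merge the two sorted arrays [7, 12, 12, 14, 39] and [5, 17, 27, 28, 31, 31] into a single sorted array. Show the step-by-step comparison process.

Merging process:

Compare 7 vs 5: take 5 from right. Merged: [5]
Compare 7 vs 17: take 7 from left. Merged: [5, 7]
Compare 12 vs 17: take 12 from left. Merged: [5, 7, 12]
Compare 12 vs 17: take 12 from left. Merged: [5, 7, 12, 12]
Compare 14 vs 17: take 14 from left. Merged: [5, 7, 12, 12, 14]
Compare 39 vs 17: take 17 from right. Merged: [5, 7, 12, 12, 14, 17]
Compare 39 vs 27: take 27 from right. Merged: [5, 7, 12, 12, 14, 17, 27]
Compare 39 vs 28: take 28 from right. Merged: [5, 7, 12, 12, 14, 17, 27, 28]
Compare 39 vs 31: take 31 from right. Merged: [5, 7, 12, 12, 14, 17, 27, 28, 31]
Compare 39 vs 31: take 31 from right. Merged: [5, 7, 12, 12, 14, 17, 27, 28, 31, 31]
Append remaining from left: [39]. Merged: [5, 7, 12, 12, 14, 17, 27, 28, 31, 31, 39]

Final merged array: [5, 7, 12, 12, 14, 17, 27, 28, 31, 31, 39]
Total comparisons: 10

The merged array is [5, 7, 12, 12, 14, 17, 27, 28, 31, 31, 39], requiring 10 comparisons. The merge step runs in O(n) time where n is the total number of elements.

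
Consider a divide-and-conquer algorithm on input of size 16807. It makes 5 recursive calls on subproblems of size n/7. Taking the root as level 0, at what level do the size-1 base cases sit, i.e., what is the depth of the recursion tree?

For divide and conquer with division factor 7:

Problem sizes at each level:
Level 0: 16807
Level 1: 2401
Level 2: 343
Level 3: 49
Level 4: 7
Level 5: 1

The root is level 0 and the size-1 base case is level 5 (the tree spans levels 0 through 5, i.e. 6 levels counting the root), so the depth is the number of divisions: log_7(16807) = 5

The recursion tree depth is log_7(16807) = 5. At each level, the problem size is divided by 7, so it takes 5 divisions to reduce to a base case of size 1. The algorithm makes 5 recursive calls at each level.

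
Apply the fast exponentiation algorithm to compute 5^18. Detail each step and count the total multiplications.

Computing 5^18 by squaring (build up from 5^1; each line after the first costs one multiplication):

5^1 = 5
5^2 = (5^1)^2 = 5^2 = 25
5^4 = (5^2)^2 = 25^2 = 625
5^8 = (5^4)^2 = 625^2 = 390625
5^9 = 5 * 5^8 = 5 * 390625 = 1953125
5^18 = (5^9)^2 = 1953125^2 = 3814697265625

Result: 3814697265625
Multiplications needed: 5 (5 lines after 5^1)

5^18 = 3814697265625. Using exponentiation by squaring, this requires 5 multiplications. The key idea: if the exponent is even, square the half-power; if odd, multiply by the base once.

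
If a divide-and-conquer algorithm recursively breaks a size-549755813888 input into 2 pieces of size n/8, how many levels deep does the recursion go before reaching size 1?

For divide and conquer with division factor 8:

Problem sizes at each level:
Level 0: 549755813888
Level 1: 68719476736
Level 2: 8589934592
Level 3: 1073741824
Level 4: 134217728
Level 5: 16777216
Level 6: 2097152
Level 7: 262144
Level 8: 32768
Level 9: 4096
Level 10: 512
Level 11: 64
Level 12: 8
Level 13: 1

The root is level 0 and the size-1 base case is level 13 (the tree spans levels 0 through 13, i.e. 14 levels counting the root), so the depth is the number of divisions: log_8(549755813888) = 13

The recursion tree depth is log_8(549755813888) = 13. At each level, the problem size is divided by 8, so it takes 13 divisions to reduce to a base case of size 1. The algorithm makes 2 recursive calls at each level.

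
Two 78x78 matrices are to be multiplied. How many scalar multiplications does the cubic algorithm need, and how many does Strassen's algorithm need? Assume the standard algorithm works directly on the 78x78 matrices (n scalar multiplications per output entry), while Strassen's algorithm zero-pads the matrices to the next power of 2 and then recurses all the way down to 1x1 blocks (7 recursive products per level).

Matrix multiplication for 78x78 matrices:

Strassen's algorithm requires power-of-2 dimensions. Pad 78x78 to 128x128 (next power of 2).

Standard algorithm: 78^3 = 474552 multiplications
Strassen's algorithm: 7^(log2(128)) = 7^7 = 823543 multiplications
Difference: 474552 - 823543 = -348991 (Strassen uses MORE here due to padding overhead — for small or just-over-power-of-2 n, padding can outweigh the per-level savings)

Standard: 474552 multiplications (78^3). Strassen: 823543 multiplications (7^7, after padding to 128x128). Strassen reduces 8 recursive multiplications to 7 at each level.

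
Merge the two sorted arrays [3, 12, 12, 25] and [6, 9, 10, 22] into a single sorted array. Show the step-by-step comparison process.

Merging process:

Compare 3 vs 6: take 3 from left. Merged: [3]
Compare 12 vs 6: take 6 from right. Merged: [3, 6]
Compare 12 vs 9: take 9 from right. Merged: [3, 6, 9]
Compare 12 vs 10: take 10 from right. Merged: [3, 6, 9, 10]
Compare 12 vs 22: take 12 from left. Merged: [3, 6, 9, 10, 12]
Compare 12 vs 22: take 12 from left. Merged: [3, 6, 9, 10, 12, 12]
Compare 25 vs 22: take 22 from right. Merged: [3, 6, 9, 10, 12, 12, 22]
Append remaining from left: [25]. Merged: [3, 6, 9, 10, 12, 12, 22, 25]

Final merged array: [3, 6, 9, 10, 12, 12, 22, 25]
Total comparisons: 7

The merged array is [3, 6, 9, 10, 12, 12, 22, 25], requiring 7 comparisons. The merge step runs in O(n) time where n is the total number of elements.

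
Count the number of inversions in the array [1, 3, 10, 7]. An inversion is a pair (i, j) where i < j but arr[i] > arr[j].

Finding inversions in [1, 3, 10, 7]:

(2, 3): arr[2]=10 > arr[3]=7

Total inversions: 1

The array has 1 inversion(s): (2,3). Each pair (i,j) satisfies i < j and arr[i] > arr[j].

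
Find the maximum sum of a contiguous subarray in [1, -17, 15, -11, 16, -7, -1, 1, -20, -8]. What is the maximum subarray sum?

Using Kadane's algorithm on [1, -17, 15, -11, 16, -7, -1, 1, -20, -8]:

Scanning through the array:
Position 1 (value -17): max_ending_here = -16, max_so_far = 1
Position 2 (value 15): max_ending_here = 15, max_so_far = 15
Position 3 (value -11): max_ending_here = 4, max_so_far = 15
Position 4 (value 16): max_ending_here = 20, max_so_far = 20
Position 5 (value -7): max_ending_here = 13, max_so_far = 20
Position 6 (value -1): max_ending_here = 12, max_so_far = 20
Position 7 (value 1): max_ending_here = 13, max_so_far = 20
Position 8 (value -20): max_ending_here = -7, max_so_far = 20
Position 9 (value -8): max_ending_here = -8, max_so_far = 20

Maximum subarray: [15, -11, 16]
Maximum sum: 20

The maximum subarray is [15, -11, 16] with sum 20. This subarray runs from index 2 to index 4.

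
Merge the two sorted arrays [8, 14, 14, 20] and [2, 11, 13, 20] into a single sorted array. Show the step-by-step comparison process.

Merging process:

Compare 8 vs 2: take 2 from right. Merged: [2]
Compare 8 vs 11: take 8 from left. Merged: [2, 8]
Compare 14 vs 11: take 11 from right. Merged: [2, 8, 11]
Compare 14 vs 13: take 13 from right. Merged: [2, 8, 11, 13]
Compare 14 vs 20: take 14 from left. Merged: [2, 8, 11, 13, 14]
Compare 14 vs 20: take 14 from left. Merged: [2, 8, 11, 13, 14, 14]
Compare 20 vs 20: take 20 from left. Merged: [2, 8, 11, 13, 14, 14, 20]
Append remaining from right: [20]. Merged: [2, 8, 11, 13, 14, 14, 20, 20]

Final merged array: [2, 8, 11, 13, 14, 14, 20, 20]
Total comparisons: 7

The merged array is [2, 8, 11, 13, 14, 14, 20, 20], requiring 7 comparisons. The merge step runs in O(n) time where n is the total number of elements.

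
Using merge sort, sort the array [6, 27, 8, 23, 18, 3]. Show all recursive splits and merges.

Merge sort trace:

Split: [6, 27, 8, 23, 18, 3] -> [6, 27, 8] and [23, 18, 3]
  Split: [6, 27, 8] -> [6] and [27, 8]
    Split: [27, 8] -> [27] and [8]
    Merge: [27] + [8] -> [8, 27]
  Merge: [6] + [8, 27] -> [6, 8, 27]
  Split: [23, 18, 3] -> [23] and [18, 3]
    Split: [18, 3] -> [18] and [3]
    Merge: [18] + [3] -> [3, 18]
  Merge: [23] + [3, 18] -> [3, 18, 23]
Merge: [6, 8, 27] + [3, 18, 23] -> [3, 6, 8, 18, 23, 27]

Final sorted array: [3, 6, 8, 18, 23, 27]

The merge sort proceeds by recursively splitting the array and merging sorted halves.
After all merges, the sorted array is [3, 6, 8, 18, 23, 27].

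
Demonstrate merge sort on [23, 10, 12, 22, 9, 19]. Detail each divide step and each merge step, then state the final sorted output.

Merge sort trace:

Split: [23, 10, 12, 22, 9, 19] -> [23, 10, 12] and [22, 9, 19]
  Split: [23, 10, 12] -> [23] and [10, 12]
    Split: [10, 12] -> [10] and [12]
    Merge: [10] + [12] -> [10, 12]
  Merge: [23] + [10, 12] -> [10, 12, 23]
  Split: [22, 9, 19] -> [22] and [9, 19]
    Split: [9, 19] -> [9] and [19]
    Merge: [9] + [19] -> [9, 19]
  Merge: [22] + [9, 19] -> [9, 19, 22]
Merge: [10, 12, 23] + [9, 19, 22] -> [9, 10, 12, 19, 22, 23]

Final sorted array: [9, 10, 12, 19, 22, 23]

The merge sort proceeds by recursively splitting the array and merging sorted halves.
After all merges, the sorted array is [9, 10, 12, 19, 22, 23].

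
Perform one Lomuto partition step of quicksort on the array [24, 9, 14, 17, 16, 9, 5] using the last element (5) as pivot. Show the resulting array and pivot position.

Lomuto partition with pivot = 5:

Initial array: [24, 9, 14, 17, 16, 9, 5]

arr[0]=24 > 5: no swap
arr[1]=9 > 5: no swap
arr[2]=14 > 5: no swap
arr[3]=17 > 5: no swap
arr[4]=16 > 5: no swap
arr[5]=9 > 5: no swap

Place pivot at position 0: [5, 9, 14, 17, 16, 9, 24]
Pivot position: 0

After partitioning with pivot 5, the array becomes [5, 9, 14, 17, 16, 9, 24]. The pivot is placed at index 0. All elements to the left of the pivot are <= 5, and all elements to the right are > 5.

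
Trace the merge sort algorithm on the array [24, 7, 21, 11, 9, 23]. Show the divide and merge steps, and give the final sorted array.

Merge sort trace:

Split: [24, 7, 21, 11, 9, 23] -> [24, 7, 21] and [11, 9, 23]
  Split: [24, 7, 21] -> [24] and [7, 21]
    Split: [7, 21] -> [7] and [21]
    Merge: [7] + [21] -> [7, 21]
  Merge: [24] + [7, 21] -> [7, 21, 24]
  Split: [11, 9, 23] -> [11] and [9, 23]
    Split: [9, 23] -> [9] and [23]
    Merge: [9] + [23] -> [9, 23]
  Merge: [11] + [9, 23] -> [9, 11, 23]
Merge: [7, 21, 24] + [9, 11, 23] -> [7, 9, 11, 21, 23, 24]

Final sorted array: [7, 9, 11, 21, 23, 24]

The merge sort proceeds by recursively splitting the array and merging sorted halves.
After all merges, the sorted array is [7, 9, 11, 21, 23, 24].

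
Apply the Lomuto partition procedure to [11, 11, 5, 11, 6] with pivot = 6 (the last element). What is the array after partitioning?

Lomuto partition with pivot = 6:

Initial array: [11, 11, 5, 11, 6]

arr[0]=11 > 6: no swap
arr[1]=11 > 6: no swap
arr[2]=5 <= 6: swap with position 0, array becomes [5, 11, 11, 11, 6]
arr[3]=11 > 6: no swap

Place pivot at position 1: [5, 6, 11, 11, 11]
Pivot position: 1

After partitioning with pivot 6, the array becomes [5, 6, 11, 11, 11]. The pivot is placed at index 1. All elements to the left of the pivot are <= 6, and all elements to the right are > 6.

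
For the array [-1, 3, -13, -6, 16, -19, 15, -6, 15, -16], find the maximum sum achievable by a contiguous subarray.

Using Kadane's algorithm on [-1, 3, -13, -6, 16, -19, 15, -6, 15, -16]:

Scanning through the array:
Position 1 (value 3): max_ending_here = 3, max_so_far = 3
Position 2 (value -13): max_ending_here = -10, max_so_far = 3
Position 3 (value -6): max_ending_here = -6, max_so_far = 3
Position 4 (value 16): max_ending_here = 16, max_so_far = 16
Position 5 (value -19): max_ending_here = -3, max_so_far = 16
Position 6 (value 15): max_ending_here = 15, max_so_far = 16
Position 7 (value -6): max_ending_here = 9, max_so_far = 16
Position 8 (value 15): max_ending_here = 24, max_so_far = 24
Position 9 (value -16): max_ending_here = 8, max_so_far = 24

Maximum subarray: [15, -6, 15]
Maximum sum: 24

The maximum subarray is [15, -6, 15] with sum 24. This subarray runs from index 6 to index 8.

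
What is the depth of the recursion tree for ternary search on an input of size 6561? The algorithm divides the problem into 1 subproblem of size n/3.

For divide and conquer with division factor 3:

Problem sizes at each level:
Level 0: 6561
Level 1: 2187
Level 2: 729
Level 3: 243
Level 4: 81
Level 5: 27
Level 6: 9
Level 7: 3
Level 8: 1

The root is level 0 and the size-1 base case is level 8 (the tree spans levels 0 through 8, i.e. 9 levels counting the root), so the depth is the number of divisions: log_3(6561) = 8

The recursion tree depth is log_3(6561) = 8. At each level, the problem size is divided by 3, so it takes 8 divisions to reduce to a base case of size 1. The algorithm makes 1 recursive call at each level.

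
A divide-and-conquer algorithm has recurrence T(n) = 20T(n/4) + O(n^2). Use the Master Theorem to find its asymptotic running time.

Master Theorem for T(n) = 20T(n/4) + O(n^2):

a = 20, b = 4, c = 2
log_b(a) = log_4(20) = 2.1610

Case 1: c = 2 < log_4(20) = 2.1610
T(n) = O(n^(log_4 20))

For T(n) = 20T(n/4) + O(n^2): log_4(20) = 2.1610. This is Case 1 of the Master Theorem (c < log_b(a), work dominated by leaves), giving O(n^(log_4 20)).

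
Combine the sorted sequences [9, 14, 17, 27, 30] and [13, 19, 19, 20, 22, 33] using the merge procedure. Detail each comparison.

Merging process:

Compare 9 vs 13: take 9 from left. Merged: [9]
Compare 14 vs 13: take 13 from right. Merged: [9, 13]
Compare 14 vs 19: take 14 from left. Merged: [9, 13, 14]
Compare 17 vs 19: take 17 from left. Merged: [9, 13, 14, 17]
Compare 27 vs 19: take 19 from right. Merged: [9, 13, 14, 17, 19]
Compare 27 vs 19: take 19 from right. Merged: [9, 13, 14, 17, 19, 19]
Compare 27 vs 20: take 20 from right. Merged: [9, 13, 14, 17, 19, 19, 20]
Compare 27 vs 22: take 22 from right. Merged: [9, 13, 14, 17, 19, 19, 20, 22]
Compare 27 vs 33: take 27 from left. Merged: [9, 13, 14, 17, 19, 19, 20, 22, 27]
Compare 30 vs 33: take 30 from left. Merged: [9, 13, 14, 17, 19, 19, 20, 22, 27, 30]
Append remaining from right: [33]. Merged: [9, 13, 14, 17, 19, 19, 20, 22, 27, 30, 33]

Final merged array: [9, 13, 14, 17, 19, 19, 20, 22, 27, 30, 33]
Total comparisons: 10

The merged array is [9, 13, 14, 17, 19, 19, 20, 22, 27, 30, 33], requiring 10 comparisons. The merge step runs in O(n) time where n is the total number of elements.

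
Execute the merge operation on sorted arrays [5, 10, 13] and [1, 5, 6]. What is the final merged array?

Merging process:

Compare 5 vs 1: take 1 from right. Merged: [1]
Compare 5 vs 5: take 5 from left. Merged: [1, 5]
Compare 10 vs 5: take 5 from right. Merged: [1, 5, 5]
Compare 10 vs 6: take 6 from right. Merged: [1, 5, 5, 6]
Append remaining from left: [10, 13]. Merged: [1, 5, 5, 6, 10, 13]

Final merged array: [1, 5, 5, 6, 10, 13]
Total comparisons: 4

The merged array is [1, 5, 5, 6, 10, 13], requiring 4 comparisons. The merge step runs in O(n) time where n is the total number of elements.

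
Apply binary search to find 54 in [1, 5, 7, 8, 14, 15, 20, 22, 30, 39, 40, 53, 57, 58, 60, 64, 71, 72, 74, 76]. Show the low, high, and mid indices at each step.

Binary search for 54 in [1, 5, 7, 8, 14, 15, 20, 22, 30, 39, 40, 53, 57, 58, 60, 64, 71, 72, 74, 76]:

lo=0, hi=19, mid=9, arr[mid]=39 -> 39 < 54, search right half
lo=10, hi=19, mid=14, arr[mid]=60 -> 60 > 54, search left half
lo=10, hi=13, mid=11, arr[mid]=53 -> 53 < 54, search right half
lo=12, hi=13, mid=12, arr[mid]=57 -> 57 > 54, search left half
lo=12 > hi=11, target 54 not found

Binary search determines that 54 is not in the array after 4 comparisons. The search space was exhausted without finding the target.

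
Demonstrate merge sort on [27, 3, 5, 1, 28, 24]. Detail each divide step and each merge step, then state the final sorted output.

Merge sort trace:

Split: [27, 3, 5, 1, 28, 24] -> [27, 3, 5] and [1, 28, 24]
  Split: [27, 3, 5] -> [27] and [3, 5]
    Split: [3, 5] -> [3] and [5]
    Merge: [3] + [5] -> [3, 5]
  Merge: [27] + [3, 5] -> [3, 5, 27]
  Split: [1, 28, 24] -> [1] and [28, 24]
    Split: [28, 24] -> [28] and [24]
    Merge: [28] + [24] -> [24, 28]
  Merge: [1] + [24, 28] -> [1, 24, 28]
Merge: [3, 5, 27] + [1, 24, 28] -> [1, 3, 5, 24, 27, 28]

Final sorted array: [1, 3, 5, 24, 27, 28]

The merge sort proceeds by recursively splitting the array and merging sorted halves.
After all merges, the sorted array is [1, 3, 5, 24, 27, 28].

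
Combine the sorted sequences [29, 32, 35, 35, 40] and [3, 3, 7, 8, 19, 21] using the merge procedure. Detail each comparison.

Merging process:

Compare 29 vs 3: take 3 from right. Merged: [3]
Compare 29 vs 3: take 3 from right. Merged: [3, 3]
Compare 29 vs 7: take 7 from right. Merged: [3, 3, 7]
Compare 29 vs 8: take 8 from right. Merged: [3, 3, 7, 8]
Compare 29 vs 19: take 19 from right. Merged: [3, 3, 7, 8, 19]
Compare 29 vs 21: take 21 from right. Merged: [3, 3, 7, 8, 19, 21]
Append remaining from left: [29, 32, 35, 35, 40]. Merged: [3, 3, 7, 8, 19, 21, 29, 32, 35, 35, 40]

Final merged array: [3, 3, 7, 8, 19, 21, 29, 32, 35, 35, 40]
Total comparisons: 6

The merged array is [3, 3, 7, 8, 19, 21, 29, 32, 35, 35, 40], requiring 6 comparisons. The merge step runs in O(n) time where n is the total number of elements.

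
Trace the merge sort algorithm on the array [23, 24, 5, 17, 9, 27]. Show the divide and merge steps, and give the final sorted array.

Merge sort trace:

Split: [23, 24, 5, 17, 9, 27] -> [23, 24, 5] and [17, 9, 27]
  Split: [23, 24, 5] -> [23] and [24, 5]
    Split: [24, 5] -> [24] and [5]
    Merge: [24] + [5] -> [5, 24]
  Merge: [23] + [5, 24] -> [5, 23, 24]
  Split: [17, 9, 27] -> [17] and [9, 27]
    Split: [9, 27] -> [9] and [27]
    Merge: [9] + [27] -> [9, 27]
  Merge: [17] + [9, 27] -> [9, 17, 27]
Merge: [5, 23, 24] + [9, 17, 27] -> [5, 9, 17, 23, 24, 27]

Final sorted array: [5, 9, 17, 23, 24, 27]

The merge sort proceeds by recursively splitting the array and merging sorted halves.
After all merges, the sorted array is [5, 9, 17, 23, 24, 27].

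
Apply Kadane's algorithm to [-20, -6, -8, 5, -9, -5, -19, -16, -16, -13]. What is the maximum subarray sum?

Using Kadane's algorithm on [-20, -6, -8, 5, -9, -5, -19, -16, -16, -13]:

Scanning through the array:
Position 1 (value -6): max_ending_here = -6, max_so_far = -6
Position 2 (value -8): max_ending_here = -8, max_so_far = -6
Position 3 (value 5): max_ending_here = 5, max_so_far = 5
Position 4 (value -9): max_ending_here = -4, max_so_far = 5
Position 5 (value -5): max_ending_here = -5, max_so_far = 5
Position 6 (value -19): max_ending_here = -19, max_so_far = 5
Position 7 (value -16): max_ending_here = -16, max_so_far = 5
Position 8 (value -16): max_ending_here = -16, max_so_far = 5
Position 9 (value -13): max_ending_here = -13, max_so_far = 5

Maximum subarray: [5]
Maximum sum: 5

The maximum subarray is [5] with sum 5. This subarray runs from index 3 to index 3.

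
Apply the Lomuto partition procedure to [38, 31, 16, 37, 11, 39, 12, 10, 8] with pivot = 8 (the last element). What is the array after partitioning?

Lomuto partition with pivot = 8:

Initial array: [38, 31, 16, 37, 11, 39, 12, 10, 8]

arr[0]=38 > 8: no swap
arr[1]=31 > 8: no swap
arr[2]=16 > 8: no swap
arr[3]=37 > 8: no swap
arr[4]=11 > 8: no swap
arr[5]=39 > 8: no swap
arr[6]=12 > 8: no swap
arr[7]=10 > 8: no swap

Place pivot at position 0: [8, 31, 16, 37, 11, 39, 12, 10, 38]
Pivot position: 0

After partitioning with pivot 8, the array becomes [8, 31, 16, 37, 11, 39, 12, 10, 38]. The pivot is placed at index 0. All elements to the left of the pivot are <= 8, and all elements to the right are > 8.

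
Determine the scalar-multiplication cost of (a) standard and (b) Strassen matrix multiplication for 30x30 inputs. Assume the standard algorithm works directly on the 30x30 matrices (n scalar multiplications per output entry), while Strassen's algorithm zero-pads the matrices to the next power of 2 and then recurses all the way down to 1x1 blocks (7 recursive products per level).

Matrix multiplication for 30x30 matrices:

Strassen's algorithm requires power-of-2 dimensions. Pad 30x30 to 32x32 (next power of 2).

Standard algorithm: 30^3 = 27000 multiplications
Strassen's algorithm: 7^(log2(32)) = 7^5 = 16807 multiplications
Savings: 27000 - 16807 = 10193 multiplications

Standard: 27000 multiplications (30^3). Strassen: 16807 multiplications (7^5, after padding to 32x32). Strassen reduces 8 recursive multiplications to 7 at each level.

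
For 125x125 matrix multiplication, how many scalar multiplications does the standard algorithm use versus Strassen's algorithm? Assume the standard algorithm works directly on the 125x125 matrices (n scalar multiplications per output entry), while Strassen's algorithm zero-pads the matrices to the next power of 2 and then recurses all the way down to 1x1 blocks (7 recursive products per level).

Matrix multiplication for 125x125 matrices:

Strassen's algorithm requires power-of-2 dimensions. Pad 125x125 to 128x128 (next power of 2).

Standard algorithm: 125^3 = 1953125 multiplications
Strassen's algorithm: 7^(log2(128)) = 7^7 = 823543 multiplications
Savings: 1953125 - 823543 = 1129582 multiplications

Standard: 1953125 multiplications (125^3). Strassen: 823543 multiplications (7^7, after padding to 128x128). Strassen reduces 8 recursive multiplications to 7 at each level.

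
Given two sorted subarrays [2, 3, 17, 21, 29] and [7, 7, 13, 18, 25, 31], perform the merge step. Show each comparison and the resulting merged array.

Merging process:

Compare 2 vs 7: take 2 from left. Merged: [2]
Compare 3 vs 7: take 3 from left. Merged: [2, 3]
Compare 17 vs 7: take 7 from right. Merged: [2, 3, 7]
Compare 17 vs 7: take 7 from right. Merged: [2, 3, 7, 7]
Compare 17 vs 13: take 13 from right. Merged: [2, 3, 7, 7, 13]
Compare 17 vs 18: take 17 from left. Merged: [2, 3, 7, 7, 13, 17]
Compare 21 vs 18: take 18 from right. Merged: [2, 3, 7, 7, 13, 17, 18]
Compare 21 vs 25: take 21 from left. Merged: [2, 3, 7, 7, 13, 17, 18, 21]
Compare 29 vs 25: take 25 from right. Merged: [2, 3, 7, 7, 13, 17, 18, 21, 25]
Compare 29 vs 31: take 29 from left. Merged: [2, 3, 7, 7, 13, 17, 18, 21, 25, 29]
Append remaining from right: [31]. Merged: [2, 3, 7, 7, 13, 17, 18, 21, 25, 29, 31]

Final merged array: [2, 3, 7, 7, 13, 17, 18, 21, 25, 29, 31]
Total comparisons: 10

The merged array is [2, 3, 7, 7, 13, 17, 18, 21, 25, 29, 31], requiring 10 comparisons. The merge step runs in O(n) time where n is the total number of elements.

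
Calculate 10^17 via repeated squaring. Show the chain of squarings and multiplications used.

Computing 10^17 by squaring (build up from 10^1; each line after the first costs one multiplication):

10^1 = 10
10^2 = (10^1)^2 = 10^2 = 100
10^4 = (10^2)^2 = 100^2 = 10000
10^8 = (10^4)^2 = 10000^2 = 100000000
10^16 = (10^8)^2 = 100000000^2 = 10000000000000000
10^17 = 10 * 10^16 = 10 * 10000000000000000 = 100000000000000000

Result: 100000000000000000
Multiplications needed: 5 (5 lines after 10^1)

10^17 = 100000000000000000. Using exponentiation by squaring, this requires 5 multiplications. The key idea: if the exponent is even, square the half-power; if odd, multiply by the base once.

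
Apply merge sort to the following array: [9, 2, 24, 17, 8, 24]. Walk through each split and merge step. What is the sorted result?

Merge sort trace:

Split: [9, 2, 24, 17, 8, 24] -> [9, 2, 24] and [17, 8, 24]
  Split: [9, 2, 24] -> [9] and [2, 24]
    Split: [2, 24] -> [2] and [24]
    Merge: [2] + [24] -> [2, 24]
  Merge: [9] + [2, 24] -> [2, 9, 24]
  Split: [17, 8, 24] -> [17] and [8, 24]
    Split: [8, 24] -> [8] and [24]
    Merge: [8] + [24] -> [8, 24]
  Merge: [17] + [8, 24] -> [8, 17, 24]
Merge: [2, 9, 24] + [8, 17, 24] -> [2, 8, 9, 17, 24, 24]

Final sorted array: [2, 8, 9, 17, 24, 24]

The merge sort proceeds by recursively splitting the array and merging sorted halves.
After all merges, the sorted array is [2, 8, 9, 17, 24, 24].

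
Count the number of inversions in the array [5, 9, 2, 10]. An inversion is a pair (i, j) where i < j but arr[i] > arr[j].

Finding inversions in [5, 9, 2, 10]:

(0, 2): arr[0]=5 > arr[2]=2
(1, 2): arr[1]=9 > arr[2]=2

Total inversions: 2

The array has 2 inversion(s): (0,2), (1,2). Each pair (i,j) satisfies i < j and arr[i] > arr[j].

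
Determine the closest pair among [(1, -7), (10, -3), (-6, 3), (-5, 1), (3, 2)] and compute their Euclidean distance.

Computing all pairwise distances among 5 points:

d((1, -7), (10, -3)) = 9.8489
d((1, -7), (-6, 3)) = 12.2066
d((1, -7), (-5, 1)) = 10.0
d((1, -7), (3, 2)) = 9.2195
d((10, -3), (-6, 3)) = 17.088
d((10, -3), (-5, 1)) = 15.5242
d((10, -3), (3, 2)) = 8.6023
d((-6, 3), (-5, 1)) = 2.2361 <-- minimum
d((-6, 3), (3, 2)) = 9.0554
d((-5, 1), (3, 2)) = 8.0623

Closest pair: (-6, 3) and (-5, 1) with distance 2.2361

The closest pair is (-6, 3) and (-5, 1) with Euclidean distance 2.2361. For 5 points, brute-force pairwise comparison is shown above. For large n, the divide-and-conquer algorithm (sort by x, recurse on halves, check the dividing strip) achieves O(n log n).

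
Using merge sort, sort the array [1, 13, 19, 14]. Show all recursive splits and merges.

Merge sort trace:

Split: [1, 13, 19, 14] -> [1, 13] and [19, 14]
  Split: [1, 13] -> [1] and [13]
  Merge: [1] + [13] -> [1, 13]
  Split: [19, 14] -> [19] and [14]
  Merge: [19] + [14] -> [14, 19]
Merge: [1, 13] + [14, 19] -> [1, 13, 14, 19]

Final sorted array: [1, 13, 14, 19]

The merge sort proceeds by recursively splitting the array and merging sorted halves.
After all merges, the sorted array is [1, 13, 14, 19].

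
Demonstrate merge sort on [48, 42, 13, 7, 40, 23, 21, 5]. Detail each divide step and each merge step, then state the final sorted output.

Merge sort trace:

Split: [48, 42, 13, 7, 40, 23, 21, 5] -> [48, 42, 13, 7] and [40, 23, 21, 5]
  Split: [48, 42, 13, 7] -> [48, 42] and [13, 7]
    Split: [48, 42] -> [48] and [42]
    Merge: [48] + [42] -> [42, 48]
    Split: [13, 7] -> [13] and [7]
    Merge: [13] + [7] -> [7, 13]
  Merge: [42, 48] + [7, 13] -> [7, 13, 42, 48]
  Split: [40, 23, 21, 5] -> [40, 23] and [21, 5]
    Split: [40, 23] -> [40] and [23]
    Merge: [40] + [23] -> [23, 40]
    Split: [21, 5] -> [21] and [5]
    Merge: [21] + [5] -> [5, 21]
  Merge: [23, 40] + [5, 21] -> [5, 21, 23, 40]
Merge: [7, 13, 42, 48] + [5, 21, 23, 40] -> [5, 7, 13, 21, 23, 40, 42, 48]

Final sorted array: [5, 7, 13, 21, 23, 40, 42, 48]

The merge sort proceeds by recursively splitting the array and merging sorted halves.
After all merges, the sorted array is [5, 7, 13, 21, 23, 40, 42, 48].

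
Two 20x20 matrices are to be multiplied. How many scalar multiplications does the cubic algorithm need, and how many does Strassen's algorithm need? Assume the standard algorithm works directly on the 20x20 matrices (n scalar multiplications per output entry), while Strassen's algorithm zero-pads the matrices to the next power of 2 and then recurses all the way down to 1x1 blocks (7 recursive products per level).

Matrix multiplication for 20x20 matrices:

Strassen's algorithm requires power-of-2 dimensions. Pad 20x20 to 32x32 (next power of 2).

Standard algorithm: 20^3 = 8000 multiplications
Strassen's algorithm: 7^(log2(32)) = 7^5 = 16807 multiplications
Difference: 8000 - 16807 = -8807 (Strassen uses MORE here due to padding overhead — for small or just-over-power-of-2 n, padding can outweigh the per-level savings)

Standard: 8000 multiplications (20^3). Strassen: 16807 multiplications (7^5, after padding to 32x32). Strassen reduces 8 recursive multiplications to 7 at each level.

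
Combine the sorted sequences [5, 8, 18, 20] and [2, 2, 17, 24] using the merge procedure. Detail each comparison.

Merging process:

Compare 5 vs 2: take 2 from right. Merged: [2]
Compare 5 vs 2: take 2 from right. Merged: [2, 2]
Compare 5 vs 17: take 5 from left. Merged: [2, 2, 5]
Compare 8 vs 17: take 8 from left. Merged: [2, 2, 5, 8]
Compare 18 vs 17: take 17 from right. Merged: [2, 2, 5, 8, 17]
Compare 18 vs 24: take 18 from left. Merged: [2, 2, 5, 8, 17, 18]
Compare 20 vs 24: take 20 from left. Merged: [2, 2, 5, 8, 17, 18, 20]
Append remaining from right: [24]. Merged: [2, 2, 5, 8, 17, 18, 20, 24]

Final merged array: [2, 2, 5, 8, 17, 18, 20, 24]
Total comparisons: 7

The merged array is [2, 2, 5, 8, 17, 18, 20, 24], requiring 7 comparisons. The merge step runs in O(n) time where n is the total number of elements.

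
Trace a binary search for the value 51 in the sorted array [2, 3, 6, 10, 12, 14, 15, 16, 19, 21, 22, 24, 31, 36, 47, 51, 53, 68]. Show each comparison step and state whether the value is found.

Binary search for 51 in [2, 3, 6, 10, 12, 14, 15, 16, 19, 21, 22, 24, 31, 36, 47, 51, 53, 68]:

lo=0, hi=17, mid=8, arr[mid]=19 -> 19 < 51, search right half
lo=9, hi=17, mid=13, arr[mid]=36 -> 36 < 51, search right half
lo=14, hi=17, mid=15, arr[mid]=51 -> Found target at index 15!

Binary search finds 51 at index 15 after 3 comparisons. The search repeatedly halves the search space by comparing with the middle element.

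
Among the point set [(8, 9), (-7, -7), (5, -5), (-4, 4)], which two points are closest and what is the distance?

Computing all pairwise distances among 4 points:

d((8, 9), (-7, -7)) = 21.9317
d((8, 9), (5, -5)) = 14.3178
d((8, 9), (-4, 4)) = 13.0
d((-7, -7), (5, -5)) = 12.1655
d((-7, -7), (-4, 4)) = 11.4018 <-- minimum
d((5, -5), (-4, 4)) = 12.7279

Closest pair: (-7, -7) and (-4, 4) with distance 11.4018

The closest pair is (-7, -7) and (-4, 4) with Euclidean distance 11.4018. For 4 points, brute-force pairwise comparison is shown above. For large n, the divide-and-conquer algorithm (sort by x, recurse on halves, check the dividing strip) achieves O(n log n).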